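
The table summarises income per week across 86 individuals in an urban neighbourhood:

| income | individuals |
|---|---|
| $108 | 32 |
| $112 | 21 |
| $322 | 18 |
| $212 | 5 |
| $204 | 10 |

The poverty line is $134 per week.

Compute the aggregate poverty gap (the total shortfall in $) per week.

Incomes under z: 32×$108, 21×$112 (q = 53 of N = 86).
Individual gaps: 32×(134−108) = 832; 21×(134−112) = 462.
Aggregate gap = $1,294.

$1,294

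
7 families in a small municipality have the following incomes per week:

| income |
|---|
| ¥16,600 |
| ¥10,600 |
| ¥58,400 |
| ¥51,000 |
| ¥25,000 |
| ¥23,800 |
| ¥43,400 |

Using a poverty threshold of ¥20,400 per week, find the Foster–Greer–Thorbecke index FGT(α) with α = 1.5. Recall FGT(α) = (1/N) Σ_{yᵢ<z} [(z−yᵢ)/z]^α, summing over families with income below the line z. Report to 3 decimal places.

Below the line: ¥10,600, ¥16,600 (q = 2 of N = 7).
Gap ratios (z−y)/z: (20400−10600)/20400 = 0.4804; (20400−16600)/20400 = 0.1863.
Raised to α = 1.5: 0.33296; 0.08040.
Sum = 0.413357; FGT(1.5) = 0.413357 / 7 = 0.059.

0.059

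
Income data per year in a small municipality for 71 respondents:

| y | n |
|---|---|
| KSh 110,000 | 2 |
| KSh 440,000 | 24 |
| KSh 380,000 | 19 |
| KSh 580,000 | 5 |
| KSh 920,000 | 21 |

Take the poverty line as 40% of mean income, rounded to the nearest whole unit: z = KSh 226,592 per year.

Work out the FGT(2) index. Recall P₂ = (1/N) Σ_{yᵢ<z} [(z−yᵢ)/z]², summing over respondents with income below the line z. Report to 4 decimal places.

0.0075

Incomes under z: 2×KSh 110,000 (q = 2 of N = 71).
Normalized shortfalls: (226592−110000)/226592 = 0.5145 (×2).
Squared: 0.2648 (×2).
Sum = 0.529515; P₂ = 0.529515 / 71 = 0.0075.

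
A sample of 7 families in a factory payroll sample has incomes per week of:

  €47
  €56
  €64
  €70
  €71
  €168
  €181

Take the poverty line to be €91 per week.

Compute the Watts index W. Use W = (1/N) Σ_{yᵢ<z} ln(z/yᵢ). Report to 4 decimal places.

0.2870

Below z: €47, €56, €64, €70, €71 (q = 5 of N = 7).
ln(z/y) terms: ln(91/47) = 0.6607; ln(91/56) = 0.4855; ln(91/64) = 0.3520; ln(91/70) = 0.2624; ln(91/71) = 0.2482.
W = 2.008740 / 7 = 0.2870.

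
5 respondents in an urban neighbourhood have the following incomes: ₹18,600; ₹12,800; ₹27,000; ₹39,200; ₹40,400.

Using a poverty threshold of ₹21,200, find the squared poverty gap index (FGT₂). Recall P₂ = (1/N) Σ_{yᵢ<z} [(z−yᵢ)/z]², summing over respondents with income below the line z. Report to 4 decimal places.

Below the line: ₹12,800, ₹18,600 (q = 2 of N = 5).
Relative gaps: (21200−12800)/21200 = 0.3962; (21200−18600)/21200 = 0.1226.
Squared: 0.1570; 0.0150.
Sum = 0.172036; P₂ = 0.172036 / 5 = 0.0344.

0.0344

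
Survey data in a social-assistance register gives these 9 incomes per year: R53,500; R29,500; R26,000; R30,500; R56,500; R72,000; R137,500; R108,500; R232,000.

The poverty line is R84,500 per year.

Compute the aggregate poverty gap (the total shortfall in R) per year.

Incomes under z: R26,000, R29,500, R30,500, R53,500, R56,500, R72,000 (q = 6 of N = 9).
Individual gaps: 84500−26000 = 58500; 84500−29500 = 55000; 84500−30500 = 54000; 84500−53500 = 31000; 84500−56500 = 28000; 84500−72000 = 12500.
Aggregate gap = R239,000.

R239,000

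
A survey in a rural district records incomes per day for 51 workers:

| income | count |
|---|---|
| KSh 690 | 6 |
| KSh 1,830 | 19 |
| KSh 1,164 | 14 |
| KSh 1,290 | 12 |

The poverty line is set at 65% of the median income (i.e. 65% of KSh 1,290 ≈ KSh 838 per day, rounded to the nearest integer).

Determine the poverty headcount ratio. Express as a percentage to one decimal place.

6 of the 51 workers have income below KSh 838.
H = 6/51 = 11.8%.

11.8%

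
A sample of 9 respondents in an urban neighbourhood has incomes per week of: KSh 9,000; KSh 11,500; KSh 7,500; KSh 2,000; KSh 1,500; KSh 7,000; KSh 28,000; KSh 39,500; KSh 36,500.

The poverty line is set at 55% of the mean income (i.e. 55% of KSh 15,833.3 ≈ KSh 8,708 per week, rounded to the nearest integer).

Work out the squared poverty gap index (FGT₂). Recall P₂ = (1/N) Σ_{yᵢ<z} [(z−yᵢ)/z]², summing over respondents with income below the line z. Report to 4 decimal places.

0.1485

Incomes under z: KSh 1,500, KSh 2,000, KSh 7,000, KSh 7,500 (q = 4 of N = 9).
Shortfall ratios: (8708−1500)/8708 = 0.8277; (8708−2000)/8708 = 0.7703; (8708−7000)/8708 = 0.1961; (8708−7500)/8708 = 0.1387.
Squared: 0.6852; 0.5934; 0.0385; 0.0192.
Sum = 1.336279; P₂ = 1.336279 / 9 = 0.1485.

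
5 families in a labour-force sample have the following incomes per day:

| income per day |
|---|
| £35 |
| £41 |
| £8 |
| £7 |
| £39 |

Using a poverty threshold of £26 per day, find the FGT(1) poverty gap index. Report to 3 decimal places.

0.285

Below z: £7, £8 (q = 2 of N = 5).
Relative gaps: (26−7)/26 = 0.7308; (26−8)/26 = 0.6923.
Sum of shortfalls = 1.423077; P₁ averages over all N: 1.423077 / 5 = 0.285.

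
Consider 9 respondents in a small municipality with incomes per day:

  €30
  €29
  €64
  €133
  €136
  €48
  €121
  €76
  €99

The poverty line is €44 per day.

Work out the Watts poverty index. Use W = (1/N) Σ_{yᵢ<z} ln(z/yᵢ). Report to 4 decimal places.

0.0889

Poor units: €29, €30 (q = 2 of N = 9).
Log shortfalls: ln(44/29) = 0.4169; ln(44/30) = 0.3830.
W = 0.799886 / 9 = 0.0889.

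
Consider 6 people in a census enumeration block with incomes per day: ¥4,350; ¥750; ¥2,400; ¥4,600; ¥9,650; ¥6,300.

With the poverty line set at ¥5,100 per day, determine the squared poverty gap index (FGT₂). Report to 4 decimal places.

Incomes under z: ¥750, ¥2,400, ¥4,350, ¥4,600 (q = 4 of N = 6).
Normalized shortfalls: (5100−750)/5100 = 0.8529; (5100−2400)/5100 = 0.5294; (5100−4350)/5100 = 0.1471; (5100−4600)/5100 = 0.0980.
Squared: 0.7275; 0.2803; 0.0216; 0.0096.
Sum = 1.039023; P₂ = 1.039023 / 6 = 0.1732.

0.1732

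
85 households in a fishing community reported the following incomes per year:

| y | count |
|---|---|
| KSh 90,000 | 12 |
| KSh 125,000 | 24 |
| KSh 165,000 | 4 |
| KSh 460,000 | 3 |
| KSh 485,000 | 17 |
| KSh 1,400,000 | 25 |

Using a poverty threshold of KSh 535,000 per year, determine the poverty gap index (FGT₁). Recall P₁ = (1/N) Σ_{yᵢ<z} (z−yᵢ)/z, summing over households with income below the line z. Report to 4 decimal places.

Incomes under z: 12×KSh 90,000, 24×KSh 125,000, 4×KSh 165,000, 3×KSh 460,000, 17×KSh 485,000 (q = 60 of N = 85).
Gap ratios (z−y)/z: (535000−90000)/535000 = 0.8318 (×12); (535000−125000)/535000 = 0.7664 (×24); (535000−165000)/535000 = 0.6916 (×4); (535000−460000)/535000 = 0.1402 (×3); (535000−485000)/535000 = 0.0935 (×17).
Σ = 33.149533. Dividing by the full population N = 85 gives P₁ = 0.3900.

0.3900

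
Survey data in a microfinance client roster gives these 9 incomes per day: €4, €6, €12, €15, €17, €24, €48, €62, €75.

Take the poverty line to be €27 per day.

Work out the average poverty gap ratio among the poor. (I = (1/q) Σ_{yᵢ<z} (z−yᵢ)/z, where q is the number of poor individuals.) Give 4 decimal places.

Below the line: €4, €6, €12, €15, €17, €24 (q = 6 of N = 9).
Relative gaps: 0.8519, 0.7778, 0.5556, 0.4444, 0.3704, 0.1111; sum = 3.111111.
I averages over the q = 6 poor units only: 3.111111 / 6 = 0.5185.

0.5185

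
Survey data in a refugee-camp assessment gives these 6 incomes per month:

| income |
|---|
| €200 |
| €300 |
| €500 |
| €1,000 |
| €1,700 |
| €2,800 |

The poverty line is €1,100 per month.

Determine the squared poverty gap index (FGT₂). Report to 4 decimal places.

Below z: €200, €300, €500, €1,000 (q = 4 of N = 6).
Shortfall ratios: (1100−200)/1100 = 0.8182; (1100−300)/1100 = 0.7273; (1100−500)/1100 = 0.5455; (1100−1000)/1100 = 0.0909.
Squared: 0.6694; 0.5289; 0.2975; 0.0083.
Sum = 1.504132; P₂ = 1.504132 / 6 = 0.2507.

0.2507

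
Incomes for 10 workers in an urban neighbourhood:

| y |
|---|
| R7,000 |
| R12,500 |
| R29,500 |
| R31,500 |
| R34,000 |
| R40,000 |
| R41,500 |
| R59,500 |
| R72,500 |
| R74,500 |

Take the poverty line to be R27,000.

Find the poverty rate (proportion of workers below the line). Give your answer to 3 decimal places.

2 of the 10 workers have income below R27,000.
H = 2/10 = 0.200.

0.200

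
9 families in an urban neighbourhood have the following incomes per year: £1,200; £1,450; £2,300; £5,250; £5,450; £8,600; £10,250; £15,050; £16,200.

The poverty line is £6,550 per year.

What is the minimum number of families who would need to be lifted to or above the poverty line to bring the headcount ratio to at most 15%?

4

5 of the 9 families are poor, so H = 5/9 = 0.556.
A headcount ratio of at most 15% allows at most ⌊0.15 × 9⌋ = 1 poor families.
So at least 5 − 1 = 4 must be lifted.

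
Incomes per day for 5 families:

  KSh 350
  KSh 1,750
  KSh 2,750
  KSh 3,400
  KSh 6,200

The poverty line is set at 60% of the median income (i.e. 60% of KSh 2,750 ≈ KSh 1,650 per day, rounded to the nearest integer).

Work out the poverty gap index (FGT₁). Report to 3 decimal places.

0.158

Below z: KSh 350 (q = 1 of N = 5).
Normalized shortfalls: (1650−350)/1650 = 0.7879.
Σ = 0.787879. Dividing by the full population N = 5 gives P₁ = 0.158.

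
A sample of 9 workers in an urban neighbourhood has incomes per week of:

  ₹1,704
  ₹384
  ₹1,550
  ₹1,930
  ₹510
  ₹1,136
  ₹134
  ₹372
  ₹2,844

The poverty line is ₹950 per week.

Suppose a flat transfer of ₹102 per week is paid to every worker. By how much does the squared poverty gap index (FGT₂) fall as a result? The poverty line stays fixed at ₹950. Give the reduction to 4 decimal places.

Before: below the line — ₹134, ₹372, ₹384, ₹510; squared poverty gap index (FGT₂) = 0.186383.
After the ₹102 transfer: below the line — ₹236, ₹474, ₹486, ₹612; squared poverty gap index (FGT₂) = 0.131230.
Reduction = 0.186383 − 0.131230 = 0.0552.

0.0552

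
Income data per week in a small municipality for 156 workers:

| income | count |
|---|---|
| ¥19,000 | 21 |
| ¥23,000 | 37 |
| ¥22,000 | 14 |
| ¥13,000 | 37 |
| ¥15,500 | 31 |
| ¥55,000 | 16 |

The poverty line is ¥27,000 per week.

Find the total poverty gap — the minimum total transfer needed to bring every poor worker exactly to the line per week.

¥1,260,500

Below the line: 37×¥13,000, 31×¥15,500, 21×¥19,000, 14×¥22,000, 37×¥23,000 (q = 140 of N = 156).
Individual gaps: 37×(27000−13000) = 518000; 31×(27000−15500) = 356500; 21×(27000−19000) = 168000; 14×(27000−22000) = 70000; 37×(27000−23000) = 148000.
Aggregate gap = ¥1,260,500.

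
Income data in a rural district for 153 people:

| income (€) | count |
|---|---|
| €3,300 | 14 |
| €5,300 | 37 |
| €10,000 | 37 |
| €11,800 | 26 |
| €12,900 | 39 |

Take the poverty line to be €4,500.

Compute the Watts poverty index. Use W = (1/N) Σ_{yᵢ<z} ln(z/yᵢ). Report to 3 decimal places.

Below z: 14×€3,300 (q = 14 of N = 153).
Log shortfalls: ln(4500/3300) = 0.3102 (×14).
W = 4.342169 / 153 = 0.028.

0.028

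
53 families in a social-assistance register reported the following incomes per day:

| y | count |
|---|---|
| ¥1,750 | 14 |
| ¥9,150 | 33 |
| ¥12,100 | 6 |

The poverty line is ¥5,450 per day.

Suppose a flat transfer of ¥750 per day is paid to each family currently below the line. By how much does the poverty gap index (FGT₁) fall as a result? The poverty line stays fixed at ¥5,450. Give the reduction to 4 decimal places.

0.0364

Before: below the line — 14×¥1,750; poverty gap index (FGT₁) = 0.179332.
After the ¥750 transfer: below the line — 14×¥2,500; poverty gap index (FGT₁) = 0.142981.
Reduction = 0.179332 − 0.142981 = 0.0364.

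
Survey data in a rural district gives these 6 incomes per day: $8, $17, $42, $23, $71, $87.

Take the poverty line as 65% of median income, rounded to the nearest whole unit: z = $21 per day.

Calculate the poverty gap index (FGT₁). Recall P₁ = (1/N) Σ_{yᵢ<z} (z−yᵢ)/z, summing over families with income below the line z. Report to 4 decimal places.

Below the line: $8, $17 (q = 2 of N = 6).
Normalized shortfalls: (21−8)/21 = 0.6190; (21−17)/21 = 0.1905.
Sum of shortfalls = 0.809524; P₁ averages over all N: 0.809524 / 6 = 0.1349.

0.1349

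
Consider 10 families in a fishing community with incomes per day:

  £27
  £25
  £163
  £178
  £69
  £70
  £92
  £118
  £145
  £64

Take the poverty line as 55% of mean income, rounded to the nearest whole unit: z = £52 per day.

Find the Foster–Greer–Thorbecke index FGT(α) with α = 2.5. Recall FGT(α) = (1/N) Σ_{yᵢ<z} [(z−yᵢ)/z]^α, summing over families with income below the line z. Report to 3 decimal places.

0.035

Poor units: £25, £27 (q = 2 of N = 10).
Relative gaps: (52−25)/52 = 0.5192; (52−27)/52 = 0.4808.
Raised to α = 2.5: 0.19427; 0.16027.
Sum = 0.354534; FGT(2.5) = 0.354534 / 10 = 0.035.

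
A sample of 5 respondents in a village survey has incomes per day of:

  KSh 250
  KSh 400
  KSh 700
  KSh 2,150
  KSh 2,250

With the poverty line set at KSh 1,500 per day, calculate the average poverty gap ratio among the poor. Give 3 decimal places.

0.700

Incomes under z: KSh 250, KSh 400, KSh 700 (q = 3 of N = 5).
Relative gaps: 0.8333, 0.7333, 0.5333; sum = 2.100000.
The income-gap ratio divides by q (the poor only): 2.100000 / 3 = 0.700.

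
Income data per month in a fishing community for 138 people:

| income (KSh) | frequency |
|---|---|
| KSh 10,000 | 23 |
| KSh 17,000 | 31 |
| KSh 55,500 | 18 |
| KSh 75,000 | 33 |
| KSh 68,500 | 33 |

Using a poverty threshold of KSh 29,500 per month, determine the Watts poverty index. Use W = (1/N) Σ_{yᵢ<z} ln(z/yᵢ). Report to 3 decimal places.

0.304

Incomes under z: 23×KSh 10,000, 31×KSh 17,000 (q = 54 of N = 138).
ln(z/y) terms: ln(29500/10000) = 1.0818 (×23); ln(29500/17000) = 0.5512 (×31).
W = 41.968003 / 138 = 0.304.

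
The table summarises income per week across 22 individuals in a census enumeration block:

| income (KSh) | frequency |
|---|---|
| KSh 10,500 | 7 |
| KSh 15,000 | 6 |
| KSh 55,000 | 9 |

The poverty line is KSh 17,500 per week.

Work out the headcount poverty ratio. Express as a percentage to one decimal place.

13 of the 22 individuals have income below KSh 17,500.
H = 13/22 = 59.1%.

59.1%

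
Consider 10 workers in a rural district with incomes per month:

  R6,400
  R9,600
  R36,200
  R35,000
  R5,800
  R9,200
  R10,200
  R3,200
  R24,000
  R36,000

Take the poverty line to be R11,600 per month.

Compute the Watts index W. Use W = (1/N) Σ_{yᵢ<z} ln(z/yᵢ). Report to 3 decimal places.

0.313

Poor units: R3,200, R5,800, R6,400, R9,200, R9,600, R10,200 (q = 6 of N = 10).
Log gaps: ln(11600/3200) = 1.2879; ln(11600/5800) = 0.6931; ln(11600/6400) = 0.5947; ln(11600/9200) = 0.2318; ln(11600/9600) = 0.1892; ln(11600/10200) = 0.1286.
W = 3.125370 / 10 = 0.313.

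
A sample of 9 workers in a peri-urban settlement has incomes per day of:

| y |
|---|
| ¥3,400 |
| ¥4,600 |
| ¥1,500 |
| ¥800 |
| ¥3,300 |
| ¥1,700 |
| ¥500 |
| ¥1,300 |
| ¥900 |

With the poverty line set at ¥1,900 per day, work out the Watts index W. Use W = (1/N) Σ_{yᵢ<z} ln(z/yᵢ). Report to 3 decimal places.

Below z: ¥500, ¥800, ¥900, ¥1,300, ¥1,500, ¥1,700 (q = 6 of N = 9).
Log gaps: ln(1900/500) = 1.3350; ln(1900/800) = 0.8650; ln(1900/900) = 0.7472; ln(1900/1300) = 0.3795; ln(1900/1500) = 0.2364; ln(1900/1700) = 0.1112.
W = 3.674317 / 9 = 0.408.

0.408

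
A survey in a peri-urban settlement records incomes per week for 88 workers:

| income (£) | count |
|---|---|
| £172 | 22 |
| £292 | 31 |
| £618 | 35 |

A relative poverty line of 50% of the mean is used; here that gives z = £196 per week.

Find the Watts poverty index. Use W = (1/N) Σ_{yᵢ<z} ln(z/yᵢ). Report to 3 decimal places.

Below z: 22×£172 (q = 22 of N = 88).
Log shortfalls: ln(196/172) = 0.1306 (×22).
W = 2.873644 / 88 = 0.033.

0.033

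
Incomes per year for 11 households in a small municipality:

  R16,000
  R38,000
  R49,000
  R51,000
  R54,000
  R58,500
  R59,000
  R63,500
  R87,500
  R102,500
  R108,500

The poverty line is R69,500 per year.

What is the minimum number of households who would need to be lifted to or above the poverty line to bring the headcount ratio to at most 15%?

7

8 of the 11 households are poor, so H = 8/11 = 0.727.
A headcount ratio of at most 15% allows at most ⌊0.15 × 11⌋ = 1 poor households.
So at least 8 − 1 = 7 must be lifted.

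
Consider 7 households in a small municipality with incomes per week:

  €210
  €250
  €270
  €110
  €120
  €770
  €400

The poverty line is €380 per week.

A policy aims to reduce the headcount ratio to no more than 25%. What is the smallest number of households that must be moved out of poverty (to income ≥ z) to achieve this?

5 of the 7 households are poor, so H = 5/7 = 0.714.
A headcount ratio of at most 25% allows at most ⌊0.25 × 7⌋ = 1 poor households.
So at least 5 − 1 = 4 must be lifted.

4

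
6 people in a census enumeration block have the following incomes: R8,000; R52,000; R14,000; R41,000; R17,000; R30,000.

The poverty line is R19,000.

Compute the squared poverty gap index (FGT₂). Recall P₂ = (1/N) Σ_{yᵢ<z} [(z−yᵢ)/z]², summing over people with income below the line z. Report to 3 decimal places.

Below the line: R8,000, R14,000, R17,000 (q = 3 of N = 6).
Normalized shortfalls: (19000−8000)/19000 = 0.5789; (19000−14000)/19000 = 0.2632; (19000−17000)/19000 = 0.1053.
Squared: 0.3352; 0.0693; 0.0111.
Sum = 0.415512; P₂ = 0.415512 / 6 = 0.069.

0.069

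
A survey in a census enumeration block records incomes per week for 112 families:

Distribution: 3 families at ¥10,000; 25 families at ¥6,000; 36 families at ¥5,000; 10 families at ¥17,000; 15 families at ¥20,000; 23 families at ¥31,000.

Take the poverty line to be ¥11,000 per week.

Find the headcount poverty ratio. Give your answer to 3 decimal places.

64 of the 112 families have income below ¥11,000.
H = 64/112 = 0.571.

0.571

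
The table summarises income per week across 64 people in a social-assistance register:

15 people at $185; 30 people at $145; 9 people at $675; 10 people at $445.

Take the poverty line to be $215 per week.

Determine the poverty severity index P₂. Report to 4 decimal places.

Below z: 30×$145, 15×$185 (q = 45 of N = 64).
Shortfall ratios: (215−145)/215 = 0.3256 (×30); (215−185)/215 = 0.1395 (×15).
Squared: 0.1060 (×30); 0.0195 (×15).
Sum = 3.472147; P₂ = 3.472147 / 64 = 0.0543.

0.0543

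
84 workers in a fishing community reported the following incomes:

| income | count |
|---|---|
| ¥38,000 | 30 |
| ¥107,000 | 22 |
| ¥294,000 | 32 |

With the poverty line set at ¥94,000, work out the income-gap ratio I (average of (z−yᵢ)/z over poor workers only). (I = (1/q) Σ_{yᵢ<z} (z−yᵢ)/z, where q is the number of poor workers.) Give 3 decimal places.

Poor units: 30×¥38,000 (q = 30 of N = 84).
Shortfall ratios (z−y)/z: 0.5957 (×30); sum = 17.872340.
The income-gap ratio divides by q (the poor only): 17.872340 / 30 = 0.596.

0.596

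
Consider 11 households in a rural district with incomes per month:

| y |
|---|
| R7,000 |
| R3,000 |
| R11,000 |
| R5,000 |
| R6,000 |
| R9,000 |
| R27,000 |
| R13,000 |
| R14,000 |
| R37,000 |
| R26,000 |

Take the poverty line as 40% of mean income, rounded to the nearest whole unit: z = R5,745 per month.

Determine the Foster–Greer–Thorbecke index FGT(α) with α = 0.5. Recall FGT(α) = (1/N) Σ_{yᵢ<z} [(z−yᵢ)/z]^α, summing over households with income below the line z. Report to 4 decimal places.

0.0956

Incomes under z: R3,000, R5,000 (q = 2 of N = 11).
Gap ratios (z−y)/z: (5745−3000)/5745 = 0.4778; (5745−5000)/5745 = 0.1297.
Raised to α = 0.5: 0.69124; 0.36011.
Sum = 1.051344; FGT(0.5) = 1.051344 / 11 = 0.0956.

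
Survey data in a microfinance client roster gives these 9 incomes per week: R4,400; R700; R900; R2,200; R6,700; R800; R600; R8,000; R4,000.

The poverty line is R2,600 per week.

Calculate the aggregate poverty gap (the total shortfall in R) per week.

Below z: R600, R700, R800, R900, R2,200 (q = 5 of N = 9).
Individual gaps: 2600−600 = 2000; 2600−700 = 1900; 2600−800 = 1800; 2600−900 = 1700; 2600−2200 = 400.
Aggregate gap = R7,800.

R7,800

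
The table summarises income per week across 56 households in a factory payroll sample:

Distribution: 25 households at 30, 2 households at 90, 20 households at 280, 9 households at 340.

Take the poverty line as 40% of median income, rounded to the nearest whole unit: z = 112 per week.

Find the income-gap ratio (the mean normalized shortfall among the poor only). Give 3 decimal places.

Below the line: 25×30, 2×90 (q = 27 of N = 56).
Relative gaps: 0.7321 (×25), 0.1964 (×2); sum = 18.696429.
The income-gap ratio divides by q (the poor only): 18.696429 / 27 = 0.692.

0.692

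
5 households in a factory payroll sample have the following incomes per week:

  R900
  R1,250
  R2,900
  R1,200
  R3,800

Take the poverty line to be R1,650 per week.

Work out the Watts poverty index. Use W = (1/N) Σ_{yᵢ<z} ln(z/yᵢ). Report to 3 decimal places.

Poor units: R900, R1,200, R1,250 (q = 3 of N = 5).
ln(z/y) terms: ln(1650/900) = 0.6061; ln(1650/1200) = 0.3185; ln(1650/1250) = 0.2776.
W = 1.202221 / 5 = 0.240.

0.240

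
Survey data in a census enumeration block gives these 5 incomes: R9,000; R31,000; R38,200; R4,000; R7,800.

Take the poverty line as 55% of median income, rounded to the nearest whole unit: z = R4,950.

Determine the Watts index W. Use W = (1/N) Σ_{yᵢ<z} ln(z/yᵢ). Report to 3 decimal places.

0.043

Below the line: R4,000 (q = 1 of N = 5).
Log shortfalls: ln(4950/4000) = 0.2131.
W = 0.213093 / 5 = 0.043.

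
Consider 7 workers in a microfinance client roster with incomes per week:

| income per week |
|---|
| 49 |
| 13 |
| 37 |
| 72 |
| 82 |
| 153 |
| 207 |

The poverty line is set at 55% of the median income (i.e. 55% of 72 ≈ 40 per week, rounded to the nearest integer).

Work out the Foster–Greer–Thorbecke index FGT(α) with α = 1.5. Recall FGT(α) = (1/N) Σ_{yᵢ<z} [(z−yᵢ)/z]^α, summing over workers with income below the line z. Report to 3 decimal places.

Below z: 13, 37 (q = 2 of N = 7).
Shortfall ratios: (40−13)/40 = 0.6750; (40−37)/40 = 0.0750.
Raised to α = 1.5: 0.55457; 0.02054.
Sum = 0.575109; FGT(1.5) = 0.575109 / 7 = 0.082.

0.082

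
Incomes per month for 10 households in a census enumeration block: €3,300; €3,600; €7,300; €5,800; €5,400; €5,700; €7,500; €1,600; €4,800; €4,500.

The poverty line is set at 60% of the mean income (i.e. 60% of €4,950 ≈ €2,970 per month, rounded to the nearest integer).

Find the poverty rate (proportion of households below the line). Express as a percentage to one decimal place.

10.0%

1 of the 10 households have income below €2,970.
H = 1/10 = 10.0%.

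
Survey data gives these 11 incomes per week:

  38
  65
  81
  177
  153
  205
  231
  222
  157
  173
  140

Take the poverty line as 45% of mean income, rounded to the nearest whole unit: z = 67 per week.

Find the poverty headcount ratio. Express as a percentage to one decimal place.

2 of the 11 workers have income below 67.
H = 2/11 = 18.2%.

18.2%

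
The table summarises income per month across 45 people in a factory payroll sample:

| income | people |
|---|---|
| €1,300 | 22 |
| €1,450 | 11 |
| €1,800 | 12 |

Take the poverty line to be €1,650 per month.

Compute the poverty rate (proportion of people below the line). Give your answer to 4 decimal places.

33 of the 45 people have income below €1,650.
H = 33/45 = 0.7333.

0.7333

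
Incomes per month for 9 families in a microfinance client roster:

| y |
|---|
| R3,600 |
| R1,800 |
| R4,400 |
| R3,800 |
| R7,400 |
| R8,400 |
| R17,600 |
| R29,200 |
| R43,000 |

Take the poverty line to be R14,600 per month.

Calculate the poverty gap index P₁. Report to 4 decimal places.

0.4429

Incomes under z: R1,800, R3,600, R3,800, R4,400, R7,400, R8,400 (q = 6 of N = 9).
Relative gaps: (14600−1800)/14600 = 0.8767; (14600−3600)/14600 = 0.7534; (14600−3800)/14600 = 0.7397; (14600−4400)/14600 = 0.6986; (14600−7400)/14600 = 0.4932; (14600−8400)/14600 = 0.4247.
Σ = 3.986301. Dividing by the full population N = 9 gives P₁ = 0.4429.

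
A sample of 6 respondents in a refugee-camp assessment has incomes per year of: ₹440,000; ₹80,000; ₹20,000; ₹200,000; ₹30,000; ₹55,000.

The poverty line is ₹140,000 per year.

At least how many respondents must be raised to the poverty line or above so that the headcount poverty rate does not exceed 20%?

Currently q = 4 of N = 6 are below the line (H = 0.667).
A headcount ratio of at most 20% allows at most ⌊0.20 × 6⌋ = 1 poor respondents.
So at least 4 − 1 = 3 must be lifted.

3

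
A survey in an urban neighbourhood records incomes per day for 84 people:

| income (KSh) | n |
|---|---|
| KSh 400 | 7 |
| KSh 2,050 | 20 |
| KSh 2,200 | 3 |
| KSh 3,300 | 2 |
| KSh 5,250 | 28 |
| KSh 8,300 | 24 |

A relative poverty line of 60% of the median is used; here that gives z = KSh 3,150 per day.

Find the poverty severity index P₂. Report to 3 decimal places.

0.096

Below z: 7×KSh 400, 20×KSh 2,050, 3×KSh 2,200 (q = 30 of N = 84).
Normalized shortfalls: (3150−400)/3150 = 0.8730 (×7); (3150−2050)/3150 = 0.3492 (×20); (3150−2200)/3150 = 0.3016 (×3).
Squared: 0.7622 (×7); 0.1219 (×20); 0.0910 (×3).
Sum = 8.046863; P₂ = 8.046863 / 84 = 0.096.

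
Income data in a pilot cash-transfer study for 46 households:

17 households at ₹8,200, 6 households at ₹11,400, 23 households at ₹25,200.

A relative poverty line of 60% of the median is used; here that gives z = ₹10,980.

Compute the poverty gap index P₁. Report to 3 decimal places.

0.094

Below z: 17×₹8,200 (q = 17 of N = 46).
Normalized shortfalls: (10980−8200)/10980 = 0.2532 (×17).
Sum of shortfalls = 4.304189; P₁ averages over all N: 4.304189 / 46 = 0.094.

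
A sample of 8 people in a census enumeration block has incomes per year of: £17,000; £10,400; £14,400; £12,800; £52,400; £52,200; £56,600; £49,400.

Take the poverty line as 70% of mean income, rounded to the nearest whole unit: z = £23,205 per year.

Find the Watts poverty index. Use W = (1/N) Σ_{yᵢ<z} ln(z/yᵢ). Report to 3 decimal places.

Poor units: £10,400, £12,800, £14,400, £17,000 (q = 4 of N = 8).
ln(z/y) terms: ln(23205/10400) = 0.8026; ln(23205/12800) = 0.5949; ln(23205/14400) = 0.4771; ln(23205/17000) = 0.3112.
W = 2.185779 / 8 = 0.273.

0.273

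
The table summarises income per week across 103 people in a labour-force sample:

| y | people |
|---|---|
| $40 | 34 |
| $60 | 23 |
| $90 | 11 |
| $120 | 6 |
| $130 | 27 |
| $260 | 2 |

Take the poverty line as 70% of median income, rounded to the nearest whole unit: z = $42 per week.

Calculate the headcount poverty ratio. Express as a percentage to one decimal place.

34 of the 103 people have income below $42.
H = 34/103 = 33.0%.

33.0%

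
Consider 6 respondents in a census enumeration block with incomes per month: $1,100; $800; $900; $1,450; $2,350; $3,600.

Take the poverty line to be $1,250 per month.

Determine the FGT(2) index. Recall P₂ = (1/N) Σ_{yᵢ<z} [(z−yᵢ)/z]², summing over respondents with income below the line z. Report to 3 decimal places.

0.037

Below z: $800, $900, $1,100 (q = 3 of N = 6).
Gap ratios (z−y)/z: (1250−800)/1250 = 0.3600; (1250−900)/1250 = 0.2800; (1250−1100)/1250 = 0.1200.
Squared: 0.1296; 0.0784; 0.0144.
Sum = 0.222400; P₂ = 0.222400 / 6 = 0.037.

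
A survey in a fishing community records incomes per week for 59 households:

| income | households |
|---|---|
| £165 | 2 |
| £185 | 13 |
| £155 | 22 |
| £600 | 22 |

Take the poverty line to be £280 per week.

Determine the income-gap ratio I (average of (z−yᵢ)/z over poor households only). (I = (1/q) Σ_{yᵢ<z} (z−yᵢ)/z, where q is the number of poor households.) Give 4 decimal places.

0.4069

Below z: 22×£155, 2×£165, 13×£185 (q = 37 of N = 59).
Shortfall ratios (z−y)/z: 0.4464 (×22), 0.4107 (×2), 0.3393 (×13); sum = 15.053571.
The income-gap ratio divides by q (the poor only): 15.053571 / 37 = 0.4069.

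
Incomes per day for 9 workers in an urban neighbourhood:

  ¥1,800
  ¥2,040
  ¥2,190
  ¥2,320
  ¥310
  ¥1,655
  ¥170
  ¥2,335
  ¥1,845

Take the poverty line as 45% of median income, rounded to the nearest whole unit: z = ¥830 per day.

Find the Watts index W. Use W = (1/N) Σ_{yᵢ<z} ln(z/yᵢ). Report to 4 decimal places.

0.2856

Below the line: ¥170, ¥310 (q = 2 of N = 9).
Log shortfalls: ln(830/170) = 1.5856; ln(830/310) = 0.9849.
W = 2.570481 / 9 = 0.2856.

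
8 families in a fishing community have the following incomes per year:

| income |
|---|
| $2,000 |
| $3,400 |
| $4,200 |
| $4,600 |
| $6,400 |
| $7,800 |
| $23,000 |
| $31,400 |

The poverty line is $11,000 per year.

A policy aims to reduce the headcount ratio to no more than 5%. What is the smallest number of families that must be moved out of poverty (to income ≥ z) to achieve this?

6

6 of the 8 families are poor, so H = 6/8 = 0.750.
A headcount ratio of at most 5% allows at most ⌊0.05 × 8⌋ = 0 poor families.
So at least 6 − 0 = 6 must be lifted.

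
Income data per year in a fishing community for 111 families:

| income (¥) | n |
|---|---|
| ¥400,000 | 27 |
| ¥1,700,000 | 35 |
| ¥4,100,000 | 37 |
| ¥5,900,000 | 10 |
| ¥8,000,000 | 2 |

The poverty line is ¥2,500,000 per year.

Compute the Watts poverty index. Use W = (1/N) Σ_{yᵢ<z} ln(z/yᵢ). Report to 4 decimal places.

Poor units: 27×¥400,000, 35×¥1,700,000 (q = 62 of N = 111).
Log shortfalls: ln(2500000/400000) = 1.8326 (×27); ln(2500000/1700000) = 0.3857 (×35).
W = 62.977886 / 111 = 0.5674.

0.5674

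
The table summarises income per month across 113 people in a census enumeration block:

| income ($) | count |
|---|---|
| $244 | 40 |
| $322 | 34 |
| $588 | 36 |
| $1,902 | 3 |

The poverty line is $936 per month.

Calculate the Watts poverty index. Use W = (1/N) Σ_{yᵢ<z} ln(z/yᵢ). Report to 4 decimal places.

Poor units: 40×$244, 34×$322, 36×$588 (q = 110 of N = 113).
ln(z/y) terms: ln(936/244) = 1.3444 (×40); ln(936/322) = 1.0671 (×34); ln(936/588) = 0.4649 (×36).
W = 106.794051 / 113 = 0.9451.

0.9451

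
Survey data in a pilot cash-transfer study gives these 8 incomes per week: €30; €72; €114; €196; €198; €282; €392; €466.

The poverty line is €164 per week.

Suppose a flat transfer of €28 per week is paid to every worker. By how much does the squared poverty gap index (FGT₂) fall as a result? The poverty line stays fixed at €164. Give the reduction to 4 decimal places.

Before: below the line — €30, €72, €114; squared poverty gap index (FGT₂) = 0.134407.
After the €28 transfer: below the line — €58, €100, €142; squared poverty gap index (FGT₂) = 0.073505.
Reduction = 0.134407 − 0.073505 = 0.0609.

0.0609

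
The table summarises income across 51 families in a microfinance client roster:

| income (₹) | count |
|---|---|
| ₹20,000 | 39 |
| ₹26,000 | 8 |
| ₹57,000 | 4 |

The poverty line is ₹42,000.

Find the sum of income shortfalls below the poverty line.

₹986,000

Poor units: 39×₹20,000, 8×₹26,000 (q = 47 of N = 51).
Individual gaps: 39×(42000−20000) = 858000; 8×(42000−26000) = 128000.
Aggregate gap = ₹986,000.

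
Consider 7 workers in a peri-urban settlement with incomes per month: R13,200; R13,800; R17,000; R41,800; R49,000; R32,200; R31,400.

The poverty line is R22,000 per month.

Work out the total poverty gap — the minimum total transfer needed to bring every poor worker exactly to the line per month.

Below z: R13,200, R13,800, R17,000 (q = 3 of N = 7).
Individual gaps: 22000−13200 = 8800; 22000−13800 = 8200; 22000−17000 = 5000.
Aggregate gap = R22,000.

R22,000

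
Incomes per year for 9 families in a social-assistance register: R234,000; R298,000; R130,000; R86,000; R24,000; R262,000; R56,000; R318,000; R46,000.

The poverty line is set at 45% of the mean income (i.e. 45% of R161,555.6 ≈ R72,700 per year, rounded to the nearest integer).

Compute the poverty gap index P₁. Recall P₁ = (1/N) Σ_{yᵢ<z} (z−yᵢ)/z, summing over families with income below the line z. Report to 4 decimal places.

0.1408

Below the line: R24,000, R46,000, R56,000 (q = 3 of N = 9).
Relative gaps: (72700−24000)/72700 = 0.6699; (72700−46000)/72700 = 0.3673; (72700−56000)/72700 = 0.2297.
Σ = 1.266850. Dividing by the full population N = 9 gives P₁ = 0.1408.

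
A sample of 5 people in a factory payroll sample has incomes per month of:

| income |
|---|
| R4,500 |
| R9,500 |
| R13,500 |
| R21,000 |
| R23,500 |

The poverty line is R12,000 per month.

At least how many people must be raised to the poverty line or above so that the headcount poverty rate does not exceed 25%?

1

Currently q = 2 of N = 5 are below the line (H = 0.400).
A headcount ratio of at most 25% allows at most ⌊0.25 × 5⌋ = 1 poor people.
So at least 2 − 1 = 1 must be lifted.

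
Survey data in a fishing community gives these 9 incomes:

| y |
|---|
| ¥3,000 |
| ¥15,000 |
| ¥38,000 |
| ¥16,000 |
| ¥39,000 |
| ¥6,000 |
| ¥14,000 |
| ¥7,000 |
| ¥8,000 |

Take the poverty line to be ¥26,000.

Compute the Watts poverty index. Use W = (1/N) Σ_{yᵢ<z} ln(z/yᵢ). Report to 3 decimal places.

0.863

Below the line: ¥3,000, ¥6,000, ¥7,000, ¥8,000, ¥14,000, ¥15,000, ¥16,000 (q = 7 of N = 9).
ln(z/y) terms: ln(26000/3000) = 2.1595; ln(26000/6000) = 1.4663; ln(26000/7000) = 1.3122; ln(26000/8000) = 1.1787; ln(26000/14000) = 0.6190; ln(26000/15000) = 0.5500; ln(26000/16000) = 0.4855.
W = 7.771256 / 9 = 0.863.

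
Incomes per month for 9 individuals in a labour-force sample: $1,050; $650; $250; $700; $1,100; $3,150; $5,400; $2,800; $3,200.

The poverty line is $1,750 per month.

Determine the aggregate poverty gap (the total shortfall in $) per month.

Below the line: $250, $650, $700, $1,050, $1,100 (q = 5 of N = 9).
Individual gaps: 1750−250 = 1500; 1750−650 = 1100; 1750−700 = 1050; 1750−1050 = 700; 1750−1100 = 650.
Aggregate gap = $5,000.

$5,000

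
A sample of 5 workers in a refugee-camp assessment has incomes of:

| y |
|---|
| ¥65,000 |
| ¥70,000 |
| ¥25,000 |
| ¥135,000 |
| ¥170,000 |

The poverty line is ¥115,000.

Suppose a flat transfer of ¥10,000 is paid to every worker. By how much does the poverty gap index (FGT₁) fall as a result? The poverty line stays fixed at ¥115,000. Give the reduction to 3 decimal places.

Before: below the line — ¥25,000, ¥65,000, ¥70,000; poverty gap index (FGT₁) = 0.32174.
After the ¥10,000 transfer: below the line — ¥35,000, ¥75,000, ¥80,000; poverty gap index (FGT₁) = 0.26957.
Reduction = 0.32174 − 0.26957 = 0.052.

0.052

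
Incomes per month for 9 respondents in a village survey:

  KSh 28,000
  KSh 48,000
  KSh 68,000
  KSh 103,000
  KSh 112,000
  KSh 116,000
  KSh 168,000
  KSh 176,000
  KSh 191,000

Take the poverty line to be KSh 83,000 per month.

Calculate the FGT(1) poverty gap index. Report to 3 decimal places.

0.141

Poor units: KSh 28,000, KSh 48,000, KSh 68,000 (q = 3 of N = 9).
Relative gaps: (83000−28000)/83000 = 0.6627; (83000−48000)/83000 = 0.4217; (83000−68000)/83000 = 0.1807.
Σ = 1.265060. Dividing by the full population N = 9 gives P₁ = 0.141.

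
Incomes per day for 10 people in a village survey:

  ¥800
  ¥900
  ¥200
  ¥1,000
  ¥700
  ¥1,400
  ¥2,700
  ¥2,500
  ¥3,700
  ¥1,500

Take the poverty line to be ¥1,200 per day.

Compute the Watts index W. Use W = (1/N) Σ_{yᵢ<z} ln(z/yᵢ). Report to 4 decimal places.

0.3206

Incomes under z: ¥200, ¥700, ¥800, ¥900, ¥1,000 (q = 5 of N = 10).
Log shortfalls: ln(1200/200) = 1.7918; ln(1200/700) = 0.5390; ln(1200/800) = 0.4055; ln(1200/900) = 0.2877; ln(1200/1000) = 0.1823.
W = 3.206225 / 10 = 0.3206.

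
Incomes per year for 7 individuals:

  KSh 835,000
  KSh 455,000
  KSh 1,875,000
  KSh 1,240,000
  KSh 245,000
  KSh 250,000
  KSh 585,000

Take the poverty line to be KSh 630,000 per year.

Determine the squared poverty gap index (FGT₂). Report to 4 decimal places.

0.1171

Poor units: KSh 245,000, KSh 250,000, KSh 455,000, KSh 585,000 (q = 4 of N = 7).
Shortfall ratios: (630000−245000)/630000 = 0.6111; (630000−250000)/630000 = 0.6032; (630000−455000)/630000 = 0.2778; (630000−585000)/630000 = 0.0714.
Squared: 0.3735; 0.3638; 0.0772; 0.0051.
Sum = 0.819539; P₂ = 0.819539 / 7 = 0.1171.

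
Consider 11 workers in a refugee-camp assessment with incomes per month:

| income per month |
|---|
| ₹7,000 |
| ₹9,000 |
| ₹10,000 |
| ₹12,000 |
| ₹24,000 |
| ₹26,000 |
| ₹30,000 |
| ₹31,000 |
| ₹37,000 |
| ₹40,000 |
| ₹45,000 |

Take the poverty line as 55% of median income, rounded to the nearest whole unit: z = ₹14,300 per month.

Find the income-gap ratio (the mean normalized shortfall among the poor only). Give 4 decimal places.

0.3357

Below the line: ₹7,000, ₹9,000, ₹10,000, ₹12,000 (q = 4 of N = 11).
Relative gaps: 0.5105, 0.3706, 0.3007, 0.1608; sum = 1.342657.
The income-gap ratio divides by q (the poor only): 1.342657 / 4 = 0.3357.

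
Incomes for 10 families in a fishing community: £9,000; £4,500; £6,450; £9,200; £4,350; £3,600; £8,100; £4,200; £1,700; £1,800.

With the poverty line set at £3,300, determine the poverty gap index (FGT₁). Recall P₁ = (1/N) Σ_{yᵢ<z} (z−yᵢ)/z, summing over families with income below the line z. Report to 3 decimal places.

Below z: £1,700, £1,800 (q = 2 of N = 10).
Normalized shortfalls: (3300−1700)/3300 = 0.4848; (3300−1800)/3300 = 0.4545.
Σ = 0.939394. Dividing by the full population N = 10 gives P₁ = 0.094.

0.094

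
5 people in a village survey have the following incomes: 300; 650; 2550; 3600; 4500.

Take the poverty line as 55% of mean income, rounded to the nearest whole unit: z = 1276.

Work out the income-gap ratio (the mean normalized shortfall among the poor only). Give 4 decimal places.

0.6277

Below the line: 300, 650 (q = 2 of N = 5).
Relative gaps: 0.7649, 0.4906; sum = 1.255486.
I averages over the q = 2 poor units only: 1.255486 / 2 = 0.6277.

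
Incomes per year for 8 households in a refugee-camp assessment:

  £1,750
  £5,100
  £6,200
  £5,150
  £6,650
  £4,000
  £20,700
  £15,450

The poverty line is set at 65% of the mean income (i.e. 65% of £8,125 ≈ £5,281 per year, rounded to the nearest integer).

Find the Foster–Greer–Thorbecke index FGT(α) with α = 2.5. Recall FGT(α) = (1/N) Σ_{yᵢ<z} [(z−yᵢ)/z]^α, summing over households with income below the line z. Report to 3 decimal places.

0.049

Below z: £1,750, £4,000, £5,100, £5,150 (q = 4 of N = 8).
Relative gaps: (5281−1750)/5281 = 0.6686; (5281−4000)/5281 = 0.2426; (5281−5100)/5281 = 0.0343; (5281−5150)/5281 = 0.0248.
Raised to α = 2.5: 0.36556; 0.02898; 0.00022; 0.00010.
Sum = 0.394849; FGT(2.5) = 0.394849 / 8 = 0.049.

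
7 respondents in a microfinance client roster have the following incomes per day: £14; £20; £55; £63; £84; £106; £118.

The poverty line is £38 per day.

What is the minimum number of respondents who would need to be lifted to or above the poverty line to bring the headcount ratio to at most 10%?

2

Currently q = 2 of N = 7 are below the line (H = 0.286).
A headcount ratio of at most 10% allows at most ⌊0.10 × 7⌋ = 0 poor respondents.
So at least 2 − 0 = 2 must be lifted.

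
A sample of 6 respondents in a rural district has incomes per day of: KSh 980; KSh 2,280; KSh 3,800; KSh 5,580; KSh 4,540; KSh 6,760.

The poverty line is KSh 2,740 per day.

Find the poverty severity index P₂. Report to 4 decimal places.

Below z: KSh 980, KSh 2,280 (q = 2 of N = 6).
Normalized shortfalls: (2740−980)/2740 = 0.6423; (2740−2280)/2740 = 0.1679.
Squared: 0.4126; 0.0282.
Sum = 0.440780; P₂ = 0.440780 / 6 = 0.0735.

0.0735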